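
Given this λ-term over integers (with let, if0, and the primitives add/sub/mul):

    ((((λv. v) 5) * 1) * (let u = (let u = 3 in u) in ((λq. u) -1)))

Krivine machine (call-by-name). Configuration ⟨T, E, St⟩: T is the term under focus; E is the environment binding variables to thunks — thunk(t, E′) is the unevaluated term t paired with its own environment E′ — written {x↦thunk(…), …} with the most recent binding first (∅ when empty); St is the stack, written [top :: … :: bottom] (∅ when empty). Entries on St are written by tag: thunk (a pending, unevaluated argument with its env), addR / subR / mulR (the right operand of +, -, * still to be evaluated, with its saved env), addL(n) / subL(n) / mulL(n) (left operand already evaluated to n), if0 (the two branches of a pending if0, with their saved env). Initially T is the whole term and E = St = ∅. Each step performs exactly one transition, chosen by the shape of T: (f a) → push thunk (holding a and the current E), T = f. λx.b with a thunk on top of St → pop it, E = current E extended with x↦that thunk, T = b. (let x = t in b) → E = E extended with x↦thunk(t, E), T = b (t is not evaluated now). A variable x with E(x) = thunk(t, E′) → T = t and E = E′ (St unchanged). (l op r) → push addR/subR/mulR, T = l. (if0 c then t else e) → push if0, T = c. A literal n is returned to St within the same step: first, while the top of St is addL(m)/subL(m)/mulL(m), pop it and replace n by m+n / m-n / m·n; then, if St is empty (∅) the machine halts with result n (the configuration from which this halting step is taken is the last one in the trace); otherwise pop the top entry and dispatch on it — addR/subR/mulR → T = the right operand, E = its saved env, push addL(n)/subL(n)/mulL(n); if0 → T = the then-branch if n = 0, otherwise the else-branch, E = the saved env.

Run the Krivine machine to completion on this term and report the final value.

Answer: 15

Derivation:
0. <T=((((λv. v) 5) * 1) * (let u = (let u = 3 in u) in ((λq. u) -1))), E=∅, St=∅>
1. <T=(((λv. v) 5) * 1), E=∅, St=[mulR]>
2. <T=((λv. v) 5), E=∅, St=[mulR :: mulR]>
3. <T=(λv. v), E=∅, St=[thunk :: mulR :: mulR]>
4. <T=v, E={v↦thunk(5, ∅)}, St=[mulR :: mulR]>
5. <T=5, E=∅, St=[mulR :: mulR]>
6. <T=1, E=∅, St=[mulL(5) :: mulR]>
7. <T=(let u = (let u = 3 in u) in ((λq. u) -1)), E=∅, St=[mulL(5)]>
8. <T=((λq. u) -1), E={u↦thunk((let u = 3 in u), ∅)}, St=[mulL(5)]>
9. <T=(λq. u), E={u↦thunk((let u = 3 in u), ∅)}, St=[thunk :: mulL(5)]>
10. <T=u, E={q↦thunk(-1, {u↦thunk((let u = 3 in u), ∅)}), u↦thunk((let u = 3 in u), ∅)}, St=[mulL(5)]>
11. <T=(let u = 3 in u), E=∅, St=[mulL(5)]>
12. <T=u, E={u↦thunk(3, ∅)}, St=[mulL(5)]>
13. <T=3, E=∅, St=[mulL(5)]>
→ final value 15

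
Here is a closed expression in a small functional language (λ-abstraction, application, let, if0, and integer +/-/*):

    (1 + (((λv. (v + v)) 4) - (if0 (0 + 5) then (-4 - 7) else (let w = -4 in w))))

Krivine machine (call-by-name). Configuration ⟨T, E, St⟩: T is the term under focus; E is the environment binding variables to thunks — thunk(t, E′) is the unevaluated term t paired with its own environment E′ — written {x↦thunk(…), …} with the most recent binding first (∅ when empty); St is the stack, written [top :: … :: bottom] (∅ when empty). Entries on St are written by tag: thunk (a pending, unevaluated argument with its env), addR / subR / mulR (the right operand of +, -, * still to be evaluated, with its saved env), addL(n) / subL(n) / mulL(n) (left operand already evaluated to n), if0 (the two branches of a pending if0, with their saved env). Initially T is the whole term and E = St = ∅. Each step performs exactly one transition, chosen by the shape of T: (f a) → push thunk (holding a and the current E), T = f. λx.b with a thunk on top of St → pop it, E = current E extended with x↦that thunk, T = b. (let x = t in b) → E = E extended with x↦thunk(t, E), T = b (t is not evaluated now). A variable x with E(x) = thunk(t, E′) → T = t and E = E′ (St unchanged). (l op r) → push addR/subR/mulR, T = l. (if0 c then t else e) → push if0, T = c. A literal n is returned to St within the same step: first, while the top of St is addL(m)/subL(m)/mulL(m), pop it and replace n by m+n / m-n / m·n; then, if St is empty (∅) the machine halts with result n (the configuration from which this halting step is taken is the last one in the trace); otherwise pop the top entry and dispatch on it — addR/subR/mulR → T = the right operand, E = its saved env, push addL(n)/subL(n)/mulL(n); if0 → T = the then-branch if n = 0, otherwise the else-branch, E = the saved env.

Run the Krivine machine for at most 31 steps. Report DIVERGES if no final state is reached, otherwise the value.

Answer: 13

Machine steps:
0. ⟨T=(1 + (((λv. (v + v)) 4) - (if0 (0 + 5) then (-4 - 7) else (let w = -4 in w)))); E=∅; St=∅⟩
1. ⟨T=1; E=∅; St=[addR]⟩
2. ⟨T=(((λv. (v + v)) 4) - (if0 (0 + 5) then (-4 - 7) else (let w = -4 in w))); E=∅; St=[addL(1)]⟩
3. ⟨T=((λv. (v + v)) 4); E=∅; St=[subR :: addL(1)]⟩
4. ⟨T=(λv. (v + v)); E=∅; St=[thunk :: subR :: addL(1)]⟩
5. ⟨T=(v + v); E={v↦thunk(4, ∅)}; St=[subR :: addL(1)]⟩
6. ⟨T=v; E={v↦thunk(4, ∅)}; St=[addR :: subR :: addL(1)]⟩
7. ⟨T=4; E=∅; St=[addR :: subR :: addL(1)]⟩
8. ⟨T=v; E={v↦thunk(4, ∅)}; St=[addL(4) :: subR :: addL(1)]⟩
9. ⟨T=4; E=∅; St=[addL(4) :: subR :: addL(1)]⟩
10. ⟨T=(if0 (0 + 5) then (-4 - 7) else (let w = -4 in w)); E=∅; St=[subL(8) :: addL(1)]⟩
11. ⟨T=(0 + 5); E=∅; St=[if0 :: subL(8) :: addL(1)]⟩
12. ⟨T=0; E=∅; St=[addR :: if0 :: subL(8) :: addL(1)]⟩
13. ⟨T=5; E=∅; St=[addL(0) :: if0 :: subL(8) :: addL(1)]⟩
14. ⟨T=(let w = -4 in w); E=∅; St=[subL(8) :: addL(1)]⟩
15. ⟨T=w; E={w↦thunk(-4, ∅)}; St=[subL(8) :: addL(1)]⟩
16. ⟨T=-4; E=∅; St=[subL(8) :: addL(1)]⟩
→ final value 13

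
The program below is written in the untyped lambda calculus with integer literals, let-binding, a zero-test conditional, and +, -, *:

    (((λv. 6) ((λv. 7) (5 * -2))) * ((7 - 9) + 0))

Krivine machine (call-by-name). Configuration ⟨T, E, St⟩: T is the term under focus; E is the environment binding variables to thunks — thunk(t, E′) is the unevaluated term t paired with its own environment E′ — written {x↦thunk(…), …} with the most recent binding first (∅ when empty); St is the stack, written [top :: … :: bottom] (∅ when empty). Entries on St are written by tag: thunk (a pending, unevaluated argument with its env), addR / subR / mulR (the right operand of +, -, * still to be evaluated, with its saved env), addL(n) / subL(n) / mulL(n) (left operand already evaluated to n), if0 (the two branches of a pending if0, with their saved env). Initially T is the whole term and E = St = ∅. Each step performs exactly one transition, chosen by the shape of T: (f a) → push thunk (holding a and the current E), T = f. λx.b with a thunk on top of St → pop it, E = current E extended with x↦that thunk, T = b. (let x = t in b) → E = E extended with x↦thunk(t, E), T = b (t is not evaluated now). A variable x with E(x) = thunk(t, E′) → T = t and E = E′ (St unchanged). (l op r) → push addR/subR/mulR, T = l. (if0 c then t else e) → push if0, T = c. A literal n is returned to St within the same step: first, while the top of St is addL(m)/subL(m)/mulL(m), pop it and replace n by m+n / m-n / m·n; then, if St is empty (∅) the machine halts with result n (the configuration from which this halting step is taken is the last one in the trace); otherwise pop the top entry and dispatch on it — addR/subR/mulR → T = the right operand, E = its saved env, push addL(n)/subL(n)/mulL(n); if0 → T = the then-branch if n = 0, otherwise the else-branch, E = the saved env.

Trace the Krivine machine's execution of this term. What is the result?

Answer: -12

Machine steps:
0. ⟨T=(((λv. 6) ((λv. 7) (5 * -2))) * ((7 - 9) + 0)); E=∅; St=∅⟩
1. ⟨T=((λv. 6) ((λv. 7) (5 * -2))); E=∅; St=[mulR]⟩
2. ⟨T=(λv. 6); E=∅; St=[thunk :: mulR]⟩
3. ⟨T=6; E={v↦thunk(((λv. 7) (5 * -2)), ∅)}; St=[mulR]⟩
4. ⟨T=((7 - 9) + 0); E=∅; St=[mulL(6)]⟩
5. ⟨T=(7 - 9); E=∅; St=[addR :: mulL(6)]⟩
6. ⟨T=7; E=∅; St=[subR :: addR :: mulL(6)]⟩
7. ⟨T=9; E=∅; St=[subL(7) :: addR :: mulL(6)]⟩
8. ⟨T=0; E=∅; St=[addL(-2) :: mulL(6)]⟩
→ final value -12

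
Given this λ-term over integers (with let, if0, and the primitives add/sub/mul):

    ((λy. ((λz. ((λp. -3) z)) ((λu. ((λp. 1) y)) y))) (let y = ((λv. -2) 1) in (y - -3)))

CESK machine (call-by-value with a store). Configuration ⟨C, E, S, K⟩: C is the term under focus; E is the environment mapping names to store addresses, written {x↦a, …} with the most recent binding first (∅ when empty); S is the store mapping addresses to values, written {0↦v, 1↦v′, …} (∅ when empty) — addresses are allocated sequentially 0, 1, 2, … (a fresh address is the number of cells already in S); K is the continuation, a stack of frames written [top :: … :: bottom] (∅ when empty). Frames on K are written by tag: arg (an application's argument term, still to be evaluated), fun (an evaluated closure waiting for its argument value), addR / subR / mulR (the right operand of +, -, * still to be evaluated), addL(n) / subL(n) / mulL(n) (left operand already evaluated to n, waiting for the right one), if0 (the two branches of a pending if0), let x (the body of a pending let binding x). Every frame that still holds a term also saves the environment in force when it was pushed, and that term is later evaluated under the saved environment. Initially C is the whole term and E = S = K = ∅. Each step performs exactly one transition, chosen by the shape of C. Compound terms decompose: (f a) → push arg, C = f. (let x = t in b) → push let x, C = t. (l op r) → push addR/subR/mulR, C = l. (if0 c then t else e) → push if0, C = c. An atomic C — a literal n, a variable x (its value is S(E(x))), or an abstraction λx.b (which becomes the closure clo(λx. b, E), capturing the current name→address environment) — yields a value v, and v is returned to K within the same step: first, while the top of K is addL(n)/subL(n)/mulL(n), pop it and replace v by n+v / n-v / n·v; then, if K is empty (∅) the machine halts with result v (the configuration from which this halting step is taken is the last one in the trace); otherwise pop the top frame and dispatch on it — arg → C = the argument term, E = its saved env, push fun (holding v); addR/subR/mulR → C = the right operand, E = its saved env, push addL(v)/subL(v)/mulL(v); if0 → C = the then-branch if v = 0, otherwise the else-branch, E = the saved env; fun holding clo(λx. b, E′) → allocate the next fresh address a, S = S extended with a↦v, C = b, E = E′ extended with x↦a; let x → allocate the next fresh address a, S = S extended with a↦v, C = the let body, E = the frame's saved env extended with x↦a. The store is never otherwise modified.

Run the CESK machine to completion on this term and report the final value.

step 0: [C=((λy. ((λz. ((λp. -3) z)) ((λu. ((λp. 1) y)) y))) (let y = ((λv. -2) 1) in (y - -3))) | E=∅ | S=∅ | K=∅]
step 1: [C=(λy. ((λz. ((λp. -3) z)) ((λu. ((λp. 1) y)) y))) | E=∅ | S=∅ | K=[arg]]
step 2: [C=(let y = ((λv. -2) 1) in (y - -3)) | E=∅ | S=∅ | K=[fun]]
step 3: [C=((λv. -2) 1) | E=∅ | S=∅ | K=[let y :: fun]]
step 4: [C=(λv. -2) | E=∅ | S=∅ | K=[arg :: let y :: fun]]
step 5: [C=1 | E=∅ | S=∅ | K=[fun :: let y :: fun]]
step 6: [C=-2 | E={v↦0} | S={0↦1} | K=[let y :: fun]]
step 7: [C=(y - -3) | E={y↦1} | S={0↦1, 1↦-2} | K=[fun]]
step 8: [C=y | E={y↦1} | S={0↦1, 1↦-2} | K=[subR :: fun]]
step 9: [C=-3 | E={y↦1} | S={0↦1, 1↦-2} | K=[subL(-2) :: fun]]
step 10: [C=((λz. ((λp. -3) z)) ((λu. ((λp. 1) y)) y)) | E={y↦2} | S={0↦1, 1↦-2, 2↦1} | K=∅]
step 11: [C=(λz. ((λp. -3) z)) | E={y↦2} | S={0↦1, 1↦-2, 2↦1} | K=[arg]]
step 12: [C=((λu. ((λp. 1) y)) y) | E={y↦2} | S={0↦1, 1↦-2, 2↦1} | K=[fun]]
step 13: [C=(λu. ((λp. 1) y)) | E={y↦2} | S={0↦1, 1↦-2, 2↦1} | K=[arg :: fun]]
step 14: [C=y | E={y↦2} | S={0↦1, 1↦-2, 2↦1} | K=[fun :: fun]]
step 15: [C=((λp. 1) y) | E={u↦3, y↦2} | S={0↦1, 1↦-2, 2↦1, 3↦1} | K=[fun]]
step 16: [C=(λp. 1) | E={u↦3, y↦2} | S={0↦1, 1↦-2, 2↦1, 3↦1} | K=[arg :: fun]]
step 17: [C=y | E={u↦3, y↦2} | S={0↦1, 1↦-2, 2↦1, 3↦1} | K=[fun :: fun]]
step 18: [C=1 | E={p↦4, u↦3, y↦2} | S={0↦1, 1↦-2, 2↦1, 3↦1, 4↦1} | K=[fun]]
step 19: [C=((λp. -3) z) | E={z↦5, y↦2} | S={0↦1, 1↦-2, 2↦1, 3↦1, 4↦1, 5↦1} | K=∅]
step 20: [C=(λp. -3) | E={z↦5, y↦2} | S={0↦1, 1↦-2, 2↦1, 3↦1, 4↦1, 5↦1} | K=[arg]]
step 21: [C=z | E={z↦5, y↦2} | S={0↦1, 1↦-2, 2↦1, 3↦1, 4↦1, 5↦1} | K=[fun]]
step 22: [C=-3 | E={p↦6, z↦5, y↦2} | S={0↦1, 1↦-2, 2↦1, 3↦1, 4↦1, 5↦1, 6↦1} | K=∅]
→ final value -3

Answer: -3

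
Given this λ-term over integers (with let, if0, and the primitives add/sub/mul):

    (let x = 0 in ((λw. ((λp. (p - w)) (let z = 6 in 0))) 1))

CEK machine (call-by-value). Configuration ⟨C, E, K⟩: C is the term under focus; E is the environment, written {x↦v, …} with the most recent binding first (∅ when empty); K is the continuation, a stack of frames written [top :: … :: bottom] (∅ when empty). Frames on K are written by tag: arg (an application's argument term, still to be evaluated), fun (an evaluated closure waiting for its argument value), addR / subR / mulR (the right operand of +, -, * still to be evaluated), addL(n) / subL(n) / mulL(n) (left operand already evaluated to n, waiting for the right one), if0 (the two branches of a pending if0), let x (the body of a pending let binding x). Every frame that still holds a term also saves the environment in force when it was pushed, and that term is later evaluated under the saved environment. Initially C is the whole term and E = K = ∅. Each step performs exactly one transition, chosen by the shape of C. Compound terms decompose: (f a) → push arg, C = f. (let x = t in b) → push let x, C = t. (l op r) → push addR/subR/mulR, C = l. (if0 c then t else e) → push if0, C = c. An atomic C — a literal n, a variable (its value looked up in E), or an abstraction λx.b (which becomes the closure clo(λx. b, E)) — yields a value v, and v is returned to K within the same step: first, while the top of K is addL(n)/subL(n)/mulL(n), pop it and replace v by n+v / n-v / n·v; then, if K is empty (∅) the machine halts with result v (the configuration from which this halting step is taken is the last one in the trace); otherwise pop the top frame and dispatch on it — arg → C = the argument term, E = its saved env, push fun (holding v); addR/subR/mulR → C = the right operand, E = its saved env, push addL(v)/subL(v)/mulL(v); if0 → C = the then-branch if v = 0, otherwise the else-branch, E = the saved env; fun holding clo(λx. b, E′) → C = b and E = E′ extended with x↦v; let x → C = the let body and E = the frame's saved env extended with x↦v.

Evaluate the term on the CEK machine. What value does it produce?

[0] <C=(let x = 0 in ((λw. ((λp. (p - w)) (let z = 6 in 0))) 1)), E=∅, K=∅>
[1] <C=0, E=∅, K=[let x]>
[2] <C=((λw. ((λp. (p - w)) (let z = 6 in 0))) 1), E={x↦0}, K=∅>
[3] <C=(λw. ((λp. (p - w)) (let z = 6 in 0))), E={x↦0}, K=[arg]>
[4] <C=1, E={x↦0}, K=[fun]>
[5] <C=((λp. (p - w)) (let z = 6 in 0)), E={w↦1, x↦0}, K=∅>
[6] <C=(λp. (p - w)), E={w↦1, x↦0}, K=[arg]>
[7] <C=(let z = 6 in 0), E={w↦1, x↦0}, K=[fun]>
[8] <C=6, E={w↦1, x↦0}, K=[let z :: fun]>
[9] <C=0, E={z↦6, w↦1, x↦0}, K=[fun]>
[10] <C=(p - w), E={p↦0, w↦1, x↦0}, K=∅>
[11] <C=p, E={p↦0, w↦1, x↦0}, K=[subR]>
[12] <C=w, E={p↦0, w↦1, x↦0}, K=[subL(0)]>
→ final value -1

Answer: -1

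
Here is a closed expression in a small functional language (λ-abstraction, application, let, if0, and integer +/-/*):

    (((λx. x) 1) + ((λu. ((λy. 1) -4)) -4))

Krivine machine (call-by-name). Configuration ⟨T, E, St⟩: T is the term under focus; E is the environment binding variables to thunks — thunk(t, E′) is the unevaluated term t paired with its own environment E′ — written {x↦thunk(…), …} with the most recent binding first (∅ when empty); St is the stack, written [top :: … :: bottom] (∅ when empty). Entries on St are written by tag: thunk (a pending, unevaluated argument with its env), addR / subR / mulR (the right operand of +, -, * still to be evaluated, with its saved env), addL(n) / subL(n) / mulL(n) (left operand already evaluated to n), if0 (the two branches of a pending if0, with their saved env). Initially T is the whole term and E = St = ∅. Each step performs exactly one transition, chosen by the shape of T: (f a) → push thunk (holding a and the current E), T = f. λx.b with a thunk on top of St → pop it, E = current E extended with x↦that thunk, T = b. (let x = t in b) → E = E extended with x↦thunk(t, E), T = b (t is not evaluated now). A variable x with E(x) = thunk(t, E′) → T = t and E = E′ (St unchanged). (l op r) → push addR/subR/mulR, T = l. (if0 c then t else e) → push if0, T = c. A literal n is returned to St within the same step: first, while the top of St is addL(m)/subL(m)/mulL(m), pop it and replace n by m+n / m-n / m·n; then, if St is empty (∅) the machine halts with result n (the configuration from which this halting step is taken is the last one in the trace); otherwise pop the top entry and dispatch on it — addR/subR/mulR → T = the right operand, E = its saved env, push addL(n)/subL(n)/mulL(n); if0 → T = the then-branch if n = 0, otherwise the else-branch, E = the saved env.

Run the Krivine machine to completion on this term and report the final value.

step 0: [T=(((λx. x) 1) + ((λu. ((λy. 1) -4)) -4)) | E=∅ | St=∅]
step 1: [T=((λx. x) 1) | E=∅ | St=[addR]]
step 2: [T=(λx. x) | E=∅ | St=[thunk :: addR]]
step 3: [T=x | E={x↦thunk(1, ∅)} | St=[addR]]
step 4: [T=1 | E=∅ | St=[addR]]
step 5: [T=((λu. ((λy. 1) -4)) -4) | E=∅ | St=[addL(1)]]
step 6: [T=(λu. ((λy. 1) -4)) | E=∅ | St=[thunk :: addL(1)]]
step 7: [T=((λy. 1) -4) | E={u↦thunk(-4, ∅)} | St=[addL(1)]]
step 8: [T=(λy. 1) | E={u↦thunk(-4, ∅)} | St=[thunk :: addL(1)]]
step 9: [T=1 | E={y↦thunk(-4, {u↦thunk(-4, ∅)}), u↦thunk(-4, ∅)} | St=[addL(1)]]
→ final value 2

Answer: 2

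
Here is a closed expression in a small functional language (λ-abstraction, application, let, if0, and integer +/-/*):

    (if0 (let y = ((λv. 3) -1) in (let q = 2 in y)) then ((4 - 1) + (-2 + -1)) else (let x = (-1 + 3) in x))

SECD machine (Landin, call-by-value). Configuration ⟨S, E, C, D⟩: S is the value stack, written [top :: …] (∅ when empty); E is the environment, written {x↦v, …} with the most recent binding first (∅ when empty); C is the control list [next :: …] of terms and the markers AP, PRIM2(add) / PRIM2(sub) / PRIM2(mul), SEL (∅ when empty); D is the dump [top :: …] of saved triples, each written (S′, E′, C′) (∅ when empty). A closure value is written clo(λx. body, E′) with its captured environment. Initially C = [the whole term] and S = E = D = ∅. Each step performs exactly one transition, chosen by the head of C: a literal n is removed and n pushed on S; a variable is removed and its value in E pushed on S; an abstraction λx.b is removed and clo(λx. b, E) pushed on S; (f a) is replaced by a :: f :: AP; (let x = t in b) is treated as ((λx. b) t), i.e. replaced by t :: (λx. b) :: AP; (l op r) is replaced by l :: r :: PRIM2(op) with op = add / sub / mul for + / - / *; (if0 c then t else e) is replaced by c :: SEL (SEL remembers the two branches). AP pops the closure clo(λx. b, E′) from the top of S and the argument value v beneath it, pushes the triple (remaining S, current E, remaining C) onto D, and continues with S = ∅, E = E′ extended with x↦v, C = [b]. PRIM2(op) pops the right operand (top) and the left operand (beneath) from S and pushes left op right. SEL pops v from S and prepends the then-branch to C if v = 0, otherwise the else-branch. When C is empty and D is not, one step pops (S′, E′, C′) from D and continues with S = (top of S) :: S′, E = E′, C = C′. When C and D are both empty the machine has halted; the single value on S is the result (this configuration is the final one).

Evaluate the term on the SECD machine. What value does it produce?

0. [S=∅ | E=∅ | C=[(if0 (let y = ((λv. 3) -1) in (let q = 2 in y)) then ((4 - 1) + (-2 + -1)) else (let x = (-1 + 3) in x))] | D=∅]
1. [S=∅ | E=∅ | C=[(let y = ((λv. 3) -1) in (let q = 2 in y)) :: SEL] | D=∅]
2. [S=∅ | E=∅ | C=[((λv. 3) -1) :: (λy. (let q = 2 in y)) :: AP :: SEL] | D=∅]
3. [S=∅ | E=∅ | C=[-1 :: (λv. 3) :: AP :: (λy. (let q = 2 in y)) :: AP :: SEL] | D=∅]
4. [S=[-1] | E=∅ | C=[(λv. 3) :: AP :: (λy. (let q = 2 in y)) :: AP :: SEL] | D=∅]
5. [S=[clo(λv. 3, ∅) :: -1] | E=∅ | C=[AP :: (λy. (let q = 2 in y)) :: AP :: SEL] | D=∅]
6. [S=∅ | E={v↦-1} | C=[3] | D=[(∅, ∅, [(λy. (let q = 2 in y)) :: AP :: SEL])]]
7. [S=[3] | E={v↦-1} | C=∅ | D=[(∅, ∅, [(λy. (let q = 2 in y)) :: AP :: SEL])]]
8. [S=[3] | E=∅ | C=[(λy. (let q = 2 in y)) :: AP :: SEL] | D=∅]
9. [S=[clo(λy. (let q = 2 in y), ∅) :: 3] | E=∅ | C=[AP :: SEL] | D=∅]
10. [S=∅ | E={y↦3} | C=[(let q = 2 in y)] | D=[(∅, ∅, [SEL])]]
11. [S=∅ | E={y↦3} | C=[2 :: (λq. y) :: AP] | D=[(∅, ∅, [SEL])]]
12. [S=[2] | E={y↦3} | C=[(λq. y) :: AP] | D=[(∅, ∅, [SEL])]]
13. [S=[clo(λq. y, {y↦3}) :: 2] | E={y↦3} | C=[AP] | D=[(∅, ∅, [SEL])]]
14. [S=∅ | E={q↦2, y↦3} | C=[y] | D=[(∅, {y↦3}, ∅) :: (∅, ∅, [SEL])]]
15. [S=[3] | E={q↦2, y↦3} | C=∅ | D=[(∅, {y↦3}, ∅) :: (∅, ∅, [SEL])]]
16. [S=[3] | E={y↦3} | C=∅ | D=[(∅, ∅, [SEL])]]
17. [S=[3] | E=∅ | C=[SEL] | D=∅]
18. [S=∅ | E=∅ | C=[(let x = (-1 + 3) in x)] | D=∅]
19. [S=∅ | E=∅ | C=[(-1 + 3) :: (λx. x) :: AP] | D=∅]
20. [S=∅ | E=∅ | C=[-1 :: 3 :: PRIM2(add) :: (λx. x) :: AP] | D=∅]
21. [S=[-1] | E=∅ | C=[3 :: PRIM2(add) :: (λx. x) :: AP] | D=∅]
22. [S=[3 :: -1] | E=∅ | C=[PRIM2(add) :: (λx. x) :: AP] | D=∅]
23. [S=[2] | E=∅ | C=[(λx. x) :: AP] | D=∅]
24. [S=[clo(λx. x, ∅) :: 2] | E=∅ | C=[AP] | D=∅]
25. [S=∅ | E={x↦2} | C=[x] | D=[(∅, ∅, ∅)]]
26. [S=[2] | E={x↦2} | C=∅ | D=[(∅, ∅, ∅)]]
27. [S=[2] | E=∅ | C=∅ | D=∅]
→ final value 2

Answer: 2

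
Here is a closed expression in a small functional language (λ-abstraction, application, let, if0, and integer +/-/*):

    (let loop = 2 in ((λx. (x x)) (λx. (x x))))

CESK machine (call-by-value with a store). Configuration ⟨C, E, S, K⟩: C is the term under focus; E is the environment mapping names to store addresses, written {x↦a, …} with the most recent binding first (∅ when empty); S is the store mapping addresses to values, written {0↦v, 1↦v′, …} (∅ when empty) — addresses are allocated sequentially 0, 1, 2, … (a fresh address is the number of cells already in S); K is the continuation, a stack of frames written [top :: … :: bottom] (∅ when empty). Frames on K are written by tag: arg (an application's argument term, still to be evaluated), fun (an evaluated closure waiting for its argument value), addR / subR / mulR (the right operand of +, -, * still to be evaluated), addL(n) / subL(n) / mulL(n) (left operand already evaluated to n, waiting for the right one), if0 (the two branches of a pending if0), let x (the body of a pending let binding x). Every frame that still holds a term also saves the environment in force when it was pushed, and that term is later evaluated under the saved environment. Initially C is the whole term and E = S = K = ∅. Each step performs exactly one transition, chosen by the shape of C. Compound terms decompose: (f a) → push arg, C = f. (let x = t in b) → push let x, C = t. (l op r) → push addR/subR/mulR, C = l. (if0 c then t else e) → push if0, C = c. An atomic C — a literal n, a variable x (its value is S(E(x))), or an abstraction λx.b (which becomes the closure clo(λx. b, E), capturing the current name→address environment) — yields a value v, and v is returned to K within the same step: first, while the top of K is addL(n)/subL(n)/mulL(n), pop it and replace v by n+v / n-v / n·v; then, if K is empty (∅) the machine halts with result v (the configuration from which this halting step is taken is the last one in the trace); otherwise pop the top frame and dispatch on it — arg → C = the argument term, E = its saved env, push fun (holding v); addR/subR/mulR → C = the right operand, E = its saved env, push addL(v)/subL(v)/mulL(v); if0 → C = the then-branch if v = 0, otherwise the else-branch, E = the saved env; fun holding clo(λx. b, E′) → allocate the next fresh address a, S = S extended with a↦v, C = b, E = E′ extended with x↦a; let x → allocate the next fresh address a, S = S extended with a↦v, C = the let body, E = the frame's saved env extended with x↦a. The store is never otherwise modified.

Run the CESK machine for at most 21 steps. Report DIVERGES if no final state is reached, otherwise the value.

Answer: DIVERGES (no final state within 21 steps)

Machine steps:
0. ⟨C=(let loop = 2 in ((λx. (x x)) (λx. (x x)))); E=∅; S=∅; K=∅⟩
1. ⟨C=2; E=∅; S=∅; K=[let loop]⟩
2. ⟨C=((λx. (x x)) (λx. (x x))); E={loop↦0}; S={0↦2}; K=∅⟩
3. ⟨C=(λx. (x x)); E={loop↦0}; S={0↦2}; K=[arg]⟩
4. ⟨C=(λx. (x x)); E={loop↦0}; S={0↦2}; K=[fun]⟩
5. ⟨C=(x x); E={x↦1, loop↦0}; S={0↦2, 1↦clo(λx. (x x), {loop↦0})}; K=∅⟩
6. ⟨C=x; E={x↦1, loop↦0}; S={0↦2, 1↦clo(λx. (x x), {loop↦0})}; K=[arg]⟩
7. ⟨C=x; E={x↦1, loop↦0}; S={0↦2, 1↦clo(λx. (x x), {loop↦0})}; K=[fun]⟩
8. ⟨C=(x x); E={x↦2, loop↦0}; S={0↦2, 1↦clo(λx. (x x), {loop↦0}), 2↦clo(λx. (x x), {loop↦0})}; K=∅⟩
9. ⟨C=x; E={x↦2, loop↦0}; S={0↦2, 1↦clo(λx. (x x), {loop↦0}), 2↦clo(λx. (x x), {loop↦0})}; K=[arg]⟩
10. ⟨C=x; E={x↦2, loop↦0}; S={0↦2, 1↦clo(λx. (x x), {loop↦0}), 2↦clo(λx. (x x), {loop↦0})}; K=[fun]⟩
11. ⟨C=(x x); E={x↦3, loop↦0}; S={0↦2, 1↦clo(λx. (x x), {loop↦0}), 2↦clo(λx. (x x), {loop↦0}), 3↦clo(λx. (x x), {loop↦0})}; K=∅⟩
12. ⟨C=x; E={x↦3, loop↦0}; S={0↦2, 1↦clo(λx. (x x), {loop↦0}), 2↦clo(λx. (x x), {loop↦0}), 3↦clo(λx. (x x), {loop↦0})}; K=[arg]⟩
13. ⟨C=x; E={x↦3, loop↦0}; S={0↦2, 1↦clo(λx. (x x), {loop↦0}), 2↦clo(λx. (x x), {loop↦0}), 3↦clo(λx. (x x), {loop↦0})}; K=[fun]⟩
14. ⟨C=(x x); E={x↦4, loop↦0}; S={0↦2, 1↦clo(λx. (x x), {loop↦0}), 2↦clo(λx. (x x), {loop↦0}), 3↦clo(λx. (x x), {loop↦0}), 4↦clo(λx. (x x), {loop↦0})}; K=∅⟩
15. ⟨C=x; E={x↦4, loop↦0}; S={0↦2, 1↦clo(λx. (x x), {loop↦0}), 2↦clo(λx. (x x), {loop↦0}), 3↦clo(λx. (x x), {loop↦0}), 4↦clo(λx. (x x), {loop↦0})}; K=[arg]⟩
16. ⟨C=x; E={x↦4, loop↦0}; S={0↦2, 1↦clo(λx. (x x), {loop↦0}), 2↦clo(λx. (x x), {loop↦0}), 3↦clo(λx. (x x), {loop↦0}), 4↦clo(λx. (x x), {loop↦0})}; K=[fun]⟩
17. ⟨C=(x x); E={x↦5, loop↦0}; S={0↦2, 1↦clo(λx. (x x), {loop↦0}), 2↦clo(λx. (x x), {loop↦0}), 3↦clo(λx. (x x), {loop↦0}), 4↦clo(λx. (x x), {loop↦0}), 5↦clo(λx. (x x), {loop↦0})}; K=∅⟩
18. ⟨C=x; E={x↦5, loop↦0}; S={0↦2, 1↦clo(λx. (x x), {loop↦0}), 2↦clo(λx. (x x), {loop↦0}), 3↦clo(λx. (x x), {loop↦0}), 4↦clo(λx. (x x), {loop↦0}), 5↦clo(λx. (x x), {loop↦0})}; K=[arg]⟩
19. ⟨C=x; E={x↦5, loop↦0}; S={0↦2, 1↦clo(λx. (x x), {loop↦0}), 2↦clo(λx. (x x), {loop↦0}), 3↦clo(λx. (x x), {loop↦0}), 4↦clo(λx. (x x), {loop↦0}), 5↦clo(λx. (x x), {loop↦0})}; K=[fun]⟩
20. ⟨C=(x x); E={x↦6, loop↦0}; S={0↦2, 1↦clo(λx. (x x), {loop↦0}), 2↦clo(λx. (x x), {loop↦0}), 3↦clo(λx. (x x), {loop↦0}), 4↦clo(λx. (x x), {loop↦0}), 5↦clo(λx. (x x), {loop↦0}), 6↦clo(λx. (x x), {loop↦0})}; K=∅⟩
21. ⟨C=x; E={x↦6, loop↦0}; S={0↦2, 1↦clo(λx. (x x), {loop↦0}), 2↦clo(λx. (x x), {loop↦0}), 3↦clo(λx. (x x), {loop↦0}), 4↦clo(λx. (x x), {loop↦0}), 5↦clo(λx. (x x), {loop↦0}), 6↦clo(λx. (x x), {loop↦0})}; K=[arg]⟩
→ 21 transitions taken and the configuration is still not final: no result within 21 steps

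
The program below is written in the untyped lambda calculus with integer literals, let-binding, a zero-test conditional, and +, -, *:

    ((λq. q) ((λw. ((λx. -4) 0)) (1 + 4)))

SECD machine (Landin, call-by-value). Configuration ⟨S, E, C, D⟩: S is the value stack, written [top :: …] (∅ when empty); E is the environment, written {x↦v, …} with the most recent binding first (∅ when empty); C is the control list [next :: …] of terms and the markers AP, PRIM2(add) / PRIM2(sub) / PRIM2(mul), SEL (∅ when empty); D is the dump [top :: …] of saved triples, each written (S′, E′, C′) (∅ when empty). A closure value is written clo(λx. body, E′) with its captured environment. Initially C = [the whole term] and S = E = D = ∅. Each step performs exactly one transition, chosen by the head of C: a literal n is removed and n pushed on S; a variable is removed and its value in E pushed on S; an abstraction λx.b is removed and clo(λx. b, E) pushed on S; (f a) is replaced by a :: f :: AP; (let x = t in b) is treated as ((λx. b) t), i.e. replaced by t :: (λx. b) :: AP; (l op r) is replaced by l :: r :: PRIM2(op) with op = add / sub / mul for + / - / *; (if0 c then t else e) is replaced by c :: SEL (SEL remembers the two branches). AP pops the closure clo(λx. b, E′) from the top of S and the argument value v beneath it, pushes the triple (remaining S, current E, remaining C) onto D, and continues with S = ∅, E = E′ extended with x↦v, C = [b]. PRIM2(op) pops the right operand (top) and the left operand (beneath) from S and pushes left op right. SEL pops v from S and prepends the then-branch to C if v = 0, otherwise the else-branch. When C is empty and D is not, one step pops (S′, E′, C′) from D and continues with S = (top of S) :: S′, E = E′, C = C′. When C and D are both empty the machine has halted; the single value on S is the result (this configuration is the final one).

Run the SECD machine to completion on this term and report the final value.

Answer: -4

Derivation:
t=0: <S=∅, E=∅, C=[((λq. q) ((λw. ((λx. -4) 0)) (1 + 4)))], D=∅>
t=1: <S=∅, E=∅, C=[((λw. ((λx. -4) 0)) (1 + 4)) :: (λq. q) :: AP], D=∅>
t=2: <S=∅, E=∅, C=[(1 + 4) :: (λw. ((λx. -4) 0)) :: AP :: (λq. q) :: AP], D=∅>
t=3: <S=∅, E=∅, C=[1 :: 4 :: PRIM2(add) :: (λw. ((λx. -4) 0)) :: AP :: (λq. q) :: AP], D=∅>
t=4: <S=[1], E=∅, C=[4 :: PRIM2(add) :: (λw. ((λx. -4) 0)) :: AP :: (λq. q) :: AP], D=∅>
t=5: <S=[4 :: 1], E=∅, C=[PRIM2(add) :: (λw. ((λx. -4) 0)) :: AP :: (λq. q) :: AP], D=∅>
t=6: <S=[5], E=∅, C=[(λw. ((λx. -4) 0)) :: AP :: (λq. q) :: AP], D=∅>
t=7: <S=[clo(λw. ((λx. -4) 0), ∅) :: 5], E=∅, C=[AP :: (λq. q) :: AP], D=∅>
t=8: <S=∅, E={w↦5}, C=[((λx. -4) 0)], D=[(∅, ∅, [(λq. q) :: AP])]>
t=9: <S=∅, E={w↦5}, C=[0 :: (λx. -4) :: AP], D=[(∅, ∅, [(λq. q) :: AP])]>
t=10: <S=[0], E={w↦5}, C=[(λx. -4) :: AP], D=[(∅, ∅, [(λq. q) :: AP])]>
t=11: <S=[clo(λx. -4, {w↦5}) :: 0], E={w↦5}, C=[AP], D=[(∅, ∅, [(λq. q) :: AP])]>
t=12: <S=∅, E={x↦0, w↦5}, C=[-4], D=[(∅, {w↦5}, ∅) :: (∅, ∅, [(λq. q) :: AP])]>
t=13: <S=[-4], E={x↦0, w↦5}, C=∅, D=[(∅, {w↦5}, ∅) :: (∅, ∅, [(λq. q) :: AP])]>
t=14: <S=[-4], E={w↦5}, C=∅, D=[(∅, ∅, [(λq. q) :: AP])]>
t=15: <S=[-4], E=∅, C=[(λq. q) :: AP], D=∅>
t=16: <S=[clo(λq. q, ∅) :: -4], E=∅, C=[AP], D=∅>
t=17: <S=∅, E={q↦-4}, C=[q], D=[(∅, ∅, ∅)]>
t=18: <S=[-4], E={q↦-4}, C=∅, D=[(∅, ∅, ∅)]>
t=19: <S=[-4], E=∅, C=∅, D=∅>
→ final value -4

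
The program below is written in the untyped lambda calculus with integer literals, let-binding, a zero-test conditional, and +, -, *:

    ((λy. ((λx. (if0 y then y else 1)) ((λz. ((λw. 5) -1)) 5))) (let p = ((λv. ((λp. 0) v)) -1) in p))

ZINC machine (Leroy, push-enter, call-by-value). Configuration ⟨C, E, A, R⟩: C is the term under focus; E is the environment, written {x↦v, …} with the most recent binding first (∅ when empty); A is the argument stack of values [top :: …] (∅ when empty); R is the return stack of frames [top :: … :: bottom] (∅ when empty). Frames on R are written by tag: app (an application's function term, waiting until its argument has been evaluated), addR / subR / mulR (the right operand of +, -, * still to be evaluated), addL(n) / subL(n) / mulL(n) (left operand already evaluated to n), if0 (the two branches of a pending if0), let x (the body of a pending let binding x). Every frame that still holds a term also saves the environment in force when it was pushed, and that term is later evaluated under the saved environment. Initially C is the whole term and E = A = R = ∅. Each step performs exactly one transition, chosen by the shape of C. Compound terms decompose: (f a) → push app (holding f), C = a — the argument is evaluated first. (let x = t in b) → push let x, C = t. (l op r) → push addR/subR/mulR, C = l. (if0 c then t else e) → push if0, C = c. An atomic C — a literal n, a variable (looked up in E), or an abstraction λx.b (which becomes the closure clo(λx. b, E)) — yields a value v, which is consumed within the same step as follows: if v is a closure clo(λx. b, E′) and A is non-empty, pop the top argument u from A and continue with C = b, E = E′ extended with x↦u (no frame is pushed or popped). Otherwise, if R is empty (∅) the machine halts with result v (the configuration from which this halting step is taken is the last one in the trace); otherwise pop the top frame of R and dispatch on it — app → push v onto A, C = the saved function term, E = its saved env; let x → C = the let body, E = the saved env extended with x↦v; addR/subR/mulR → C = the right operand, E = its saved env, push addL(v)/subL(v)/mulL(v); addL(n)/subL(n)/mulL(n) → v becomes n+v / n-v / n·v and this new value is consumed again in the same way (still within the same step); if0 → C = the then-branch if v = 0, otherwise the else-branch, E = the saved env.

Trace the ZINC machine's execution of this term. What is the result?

[0] <C=((λy. ((λx. (if0 y then y else 1)) ((λz. ((λw. 5) -1)) 5))) (let p = ((λv. ((λp. 0) v)) -1) in p)), E=∅, A=∅, R=∅>
[1] <C=(let p = ((λv. ((λp. 0) v)) -1) in p), E=∅, A=∅, R=[app]>
[2] <C=((λv. ((λp. 0) v)) -1), E=∅, A=∅, R=[let p :: app]>
[3] <C=-1, E=∅, A=∅, R=[app :: let p :: app]>
[4] <C=(λv. ((λp. 0) v)), E=∅, A=[-1], R=[let p :: app]>
[5] <C=((λp. 0) v), E={v↦-1}, A=∅, R=[let p :: app]>
[6] <C=v, E={v↦-1}, A=∅, R=[app :: let p :: app]>
[7] <C=(λp. 0), E={v↦-1}, A=[-1], R=[let p :: app]>
[8] <C=0, E={p↦-1, v↦-1}, A=∅, R=[let p :: app]>
[9] <C=p, E={p↦0}, A=∅, R=[app]>
[10] <C=(λy. ((λx. (if0 y then y else 1)) ((λz. ((λw. 5) -1)) 5))), E=∅, A=[0], R=∅>
[11] <C=((λx. (if0 y then y else 1)) ((λz. ((λw. 5) -1)) 5)), E={y↦0}, A=∅, R=∅>
[12] <C=((λz. ((λw. 5) -1)) 5), E={y↦0}, A=∅, R=[app]>
[13] <C=5, E={y↦0}, A=∅, R=[app :: app]>
[14] <C=(λz. ((λw. 5) -1)), E={y↦0}, A=[5], R=[app]>
[15] <C=((λw. 5) -1), E={z↦5, y↦0}, A=∅, R=[app]>
[16] <C=-1, E={z↦5, y↦0}, A=∅, R=[app :: app]>
[17] <C=(λw. 5), E={z↦5, y↦0}, A=[-1], R=[app]>
[18] <C=5, E={w↦-1, z↦5, y↦0}, A=∅, R=[app]>
[19] <C=(λx. (if0 y then y else 1)), E={y↦0}, A=[5], R=∅>
[20] <C=(if0 y then y else 1), E={x↦5, y↦0}, A=∅, R=∅>
[21] <C=y, E={x↦5, y↦0}, A=∅, R=[if0]>
[22] <C=y, E={x↦5, y↦0}, A=∅, R=∅>
→ final value 0

Answer: 0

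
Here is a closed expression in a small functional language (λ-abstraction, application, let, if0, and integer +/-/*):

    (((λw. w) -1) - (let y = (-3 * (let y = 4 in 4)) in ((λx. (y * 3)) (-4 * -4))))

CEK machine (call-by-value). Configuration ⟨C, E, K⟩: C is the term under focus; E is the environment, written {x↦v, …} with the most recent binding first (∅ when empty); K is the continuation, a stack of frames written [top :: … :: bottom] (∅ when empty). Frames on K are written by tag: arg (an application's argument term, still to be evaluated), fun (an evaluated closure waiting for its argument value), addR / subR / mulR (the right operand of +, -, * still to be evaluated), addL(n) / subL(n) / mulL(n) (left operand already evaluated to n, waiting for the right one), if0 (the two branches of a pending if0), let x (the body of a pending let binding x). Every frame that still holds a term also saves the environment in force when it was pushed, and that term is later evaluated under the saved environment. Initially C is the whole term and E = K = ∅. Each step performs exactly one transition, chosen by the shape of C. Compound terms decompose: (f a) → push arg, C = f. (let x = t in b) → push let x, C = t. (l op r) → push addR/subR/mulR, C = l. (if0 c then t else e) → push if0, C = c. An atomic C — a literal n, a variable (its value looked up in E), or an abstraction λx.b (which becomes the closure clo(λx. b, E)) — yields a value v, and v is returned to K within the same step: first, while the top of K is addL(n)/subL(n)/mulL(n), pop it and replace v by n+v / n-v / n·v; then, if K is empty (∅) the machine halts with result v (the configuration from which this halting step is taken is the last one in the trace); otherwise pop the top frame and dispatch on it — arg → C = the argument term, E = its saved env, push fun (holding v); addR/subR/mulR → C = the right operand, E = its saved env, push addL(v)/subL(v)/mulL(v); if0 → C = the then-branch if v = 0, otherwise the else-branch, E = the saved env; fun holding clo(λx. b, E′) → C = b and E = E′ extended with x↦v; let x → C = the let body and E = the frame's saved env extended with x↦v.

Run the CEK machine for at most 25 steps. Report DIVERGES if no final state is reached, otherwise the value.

Answer: 35

Execution trace:
step 0: <C=(((λw. w) -1) - (let y = (-3 * (let y = 4 in 4)) in ((λx. (y * 3)) (-4 * -4)))), E=∅, K=∅>
step 1: <C=((λw. w) -1), E=∅, K=[subR]>
step 2: <C=(λw. w), E=∅, K=[arg :: subR]>
step 3: <C=-1, E=∅, K=[fun :: subR]>
step 4: <C=w, E={w↦-1}, K=[subR]>
step 5: <C=(let y = (-3 * (let y = 4 in 4)) in ((λx. (y * 3)) (-4 * -4))), E=∅, K=[subL(-1)]>
step 6: <C=(-3 * (let y = 4 in 4)), E=∅, K=[let y :: subL(-1)]>
step 7: <C=-3, E=∅, K=[mulR :: let y :: subL(-1)]>
step 8: <C=(let y = 4 in 4), E=∅, K=[mulL(-3) :: let y :: subL(-1)]>
step 9: <C=4, E=∅, K=[let y :: mulL(-3) :: let y :: subL(-1)]>
step 10: <C=4, E={y↦4}, K=[mulL(-3) :: let y :: subL(-1)]>
step 11: <C=((λx. (y * 3)) (-4 * -4)), E={y↦-12}, K=[subL(-1)]>
step 12: <C=(λx. (y * 3)), E={y↦-12}, K=[arg :: subL(-1)]>
step 13: <C=(-4 * -4), E={y↦-12}, K=[fun :: subL(-1)]>
step 14: <C=-4, E={y↦-12}, K=[mulR :: fun :: subL(-1)]>
step 15: <C=-4, E={y↦-12}, K=[mulL(-4) :: fun :: subL(-1)]>
step 16: <C=(y * 3), E={x↦16, y↦-12}, K=[subL(-1)]>
step 17: <C=y, E={x↦16, y↦-12}, K=[mulR :: subL(-1)]>
step 18: <C=3, E={x↦16, y↦-12}, K=[mulL(-12) :: subL(-1)]>
→ final value 35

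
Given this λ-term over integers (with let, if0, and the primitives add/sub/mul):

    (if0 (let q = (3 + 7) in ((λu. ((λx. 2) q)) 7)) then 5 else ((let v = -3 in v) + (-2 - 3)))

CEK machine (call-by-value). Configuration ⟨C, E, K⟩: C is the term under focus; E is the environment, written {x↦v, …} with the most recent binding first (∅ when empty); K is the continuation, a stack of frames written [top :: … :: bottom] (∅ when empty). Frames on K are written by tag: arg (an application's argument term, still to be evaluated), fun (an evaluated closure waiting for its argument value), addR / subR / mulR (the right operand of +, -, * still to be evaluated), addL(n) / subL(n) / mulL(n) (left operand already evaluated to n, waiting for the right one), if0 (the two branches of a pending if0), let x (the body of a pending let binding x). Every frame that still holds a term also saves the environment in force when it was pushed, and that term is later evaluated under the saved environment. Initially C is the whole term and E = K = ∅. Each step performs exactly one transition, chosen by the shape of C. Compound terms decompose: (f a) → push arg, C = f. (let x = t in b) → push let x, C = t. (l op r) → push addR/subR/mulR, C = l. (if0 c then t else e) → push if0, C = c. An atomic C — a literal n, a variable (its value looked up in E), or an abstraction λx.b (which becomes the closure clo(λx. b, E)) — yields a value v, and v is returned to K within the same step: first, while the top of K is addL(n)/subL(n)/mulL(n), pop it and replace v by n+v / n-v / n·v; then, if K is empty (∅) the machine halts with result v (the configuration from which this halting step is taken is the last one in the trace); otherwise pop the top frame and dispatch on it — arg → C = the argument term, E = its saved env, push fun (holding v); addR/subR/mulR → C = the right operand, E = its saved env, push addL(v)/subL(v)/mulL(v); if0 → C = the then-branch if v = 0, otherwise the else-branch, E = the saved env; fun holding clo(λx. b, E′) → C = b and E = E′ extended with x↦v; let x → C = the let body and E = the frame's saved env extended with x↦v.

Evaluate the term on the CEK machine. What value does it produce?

step 0: [C=(if0 (let q = (3 + 7) in ((λu. ((λx. 2) q)) 7)) then 5 else ((let v = -3 in v) + (-2 - 3))) | E=∅ | K=∅]
step 1: [C=(let q = (3 + 7) in ((λu. ((λx. 2) q)) 7)) | E=∅ | K=[if0]]
step 2: [C=(3 + 7) | E=∅ | K=[let q :: if0]]
step 3: [C=3 | E=∅ | K=[addR :: let q :: if0]]
step 4: [C=7 | E=∅ | K=[addL(3) :: let q :: if0]]
step 5: [C=((λu. ((λx. 2) q)) 7) | E={q↦10} | K=[if0]]
step 6: [C=(λu. ((λx. 2) q)) | E={q↦10} | K=[arg :: if0]]
step 7: [C=7 | E={q↦10} | K=[fun :: if0]]
step 8: [C=((λx. 2) q) | E={u↦7, q↦10} | K=[if0]]
step 9: [C=(λx. 2) | E={u↦7, q↦10} | K=[arg :: if0]]
step 10: [C=q | E={u↦7, q↦10} | K=[fun :: if0]]
step 11: [C=2 | E={x↦10, u↦7, q↦10} | K=[if0]]
step 12: [C=((let v = -3 in v) + (-2 - 3)) | E=∅ | K=∅]
step 13: [C=(let v = -3 in v) | E=∅ | K=[addR]]
step 14: [C=-3 | E=∅ | K=[let v :: addR]]
step 15: [C=v | E={v↦-3} | K=[addR]]
step 16: [C=(-2 - 3) | E=∅ | K=[addL(-3)]]
step 17: [C=-2 | E=∅ | K=[subR :: addL(-3)]]
step 18: [C=3 | E=∅ | K=[subL(-2) :: addL(-3)]]
→ final value -8

Answer: -8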